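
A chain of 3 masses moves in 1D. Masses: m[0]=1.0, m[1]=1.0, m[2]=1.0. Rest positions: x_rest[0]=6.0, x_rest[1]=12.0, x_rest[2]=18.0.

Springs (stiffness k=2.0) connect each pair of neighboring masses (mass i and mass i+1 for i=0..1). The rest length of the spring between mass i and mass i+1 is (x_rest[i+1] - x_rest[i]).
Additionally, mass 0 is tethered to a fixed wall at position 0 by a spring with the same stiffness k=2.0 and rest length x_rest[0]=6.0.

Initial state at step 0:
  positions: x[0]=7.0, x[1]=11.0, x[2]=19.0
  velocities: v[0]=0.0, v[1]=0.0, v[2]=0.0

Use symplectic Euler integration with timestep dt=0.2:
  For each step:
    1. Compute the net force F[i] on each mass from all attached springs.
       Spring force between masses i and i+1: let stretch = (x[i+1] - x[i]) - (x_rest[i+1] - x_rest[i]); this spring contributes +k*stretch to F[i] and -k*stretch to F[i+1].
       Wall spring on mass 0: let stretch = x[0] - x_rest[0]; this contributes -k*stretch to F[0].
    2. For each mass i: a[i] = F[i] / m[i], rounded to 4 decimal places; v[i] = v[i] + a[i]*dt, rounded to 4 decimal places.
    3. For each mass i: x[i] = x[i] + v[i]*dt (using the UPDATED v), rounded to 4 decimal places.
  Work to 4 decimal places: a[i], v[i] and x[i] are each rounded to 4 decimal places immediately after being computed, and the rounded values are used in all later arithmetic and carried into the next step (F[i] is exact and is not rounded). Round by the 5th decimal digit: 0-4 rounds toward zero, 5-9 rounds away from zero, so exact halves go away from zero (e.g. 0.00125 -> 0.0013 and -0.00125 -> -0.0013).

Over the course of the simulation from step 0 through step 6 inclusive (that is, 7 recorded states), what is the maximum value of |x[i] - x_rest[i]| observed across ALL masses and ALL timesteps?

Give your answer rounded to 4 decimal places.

Answer: 1.4672

Derivation:
Step 0: x=[7.0000 11.0000 19.0000] v=[0.0000 0.0000 0.0000]
Step 1: x=[6.7600 11.3200 18.8400] v=[-1.2000 1.6000 -0.8000]
Step 2: x=[6.3440 11.8768 18.5584] v=[-2.0800 2.7840 -1.4080]
Step 3: x=[5.8631 12.5255 18.2223] v=[-2.4045 3.2435 -1.6806]
Step 4: x=[5.4461 13.0970 17.9104] v=[-2.0848 2.8573 -1.5593]
Step 5: x=[5.2055 13.4415 17.6935] v=[-1.2029 1.7223 -1.0847]
Step 6: x=[5.2074 13.4672 17.6164] v=[0.0093 0.1287 -0.3855]
Max displacement = 1.4672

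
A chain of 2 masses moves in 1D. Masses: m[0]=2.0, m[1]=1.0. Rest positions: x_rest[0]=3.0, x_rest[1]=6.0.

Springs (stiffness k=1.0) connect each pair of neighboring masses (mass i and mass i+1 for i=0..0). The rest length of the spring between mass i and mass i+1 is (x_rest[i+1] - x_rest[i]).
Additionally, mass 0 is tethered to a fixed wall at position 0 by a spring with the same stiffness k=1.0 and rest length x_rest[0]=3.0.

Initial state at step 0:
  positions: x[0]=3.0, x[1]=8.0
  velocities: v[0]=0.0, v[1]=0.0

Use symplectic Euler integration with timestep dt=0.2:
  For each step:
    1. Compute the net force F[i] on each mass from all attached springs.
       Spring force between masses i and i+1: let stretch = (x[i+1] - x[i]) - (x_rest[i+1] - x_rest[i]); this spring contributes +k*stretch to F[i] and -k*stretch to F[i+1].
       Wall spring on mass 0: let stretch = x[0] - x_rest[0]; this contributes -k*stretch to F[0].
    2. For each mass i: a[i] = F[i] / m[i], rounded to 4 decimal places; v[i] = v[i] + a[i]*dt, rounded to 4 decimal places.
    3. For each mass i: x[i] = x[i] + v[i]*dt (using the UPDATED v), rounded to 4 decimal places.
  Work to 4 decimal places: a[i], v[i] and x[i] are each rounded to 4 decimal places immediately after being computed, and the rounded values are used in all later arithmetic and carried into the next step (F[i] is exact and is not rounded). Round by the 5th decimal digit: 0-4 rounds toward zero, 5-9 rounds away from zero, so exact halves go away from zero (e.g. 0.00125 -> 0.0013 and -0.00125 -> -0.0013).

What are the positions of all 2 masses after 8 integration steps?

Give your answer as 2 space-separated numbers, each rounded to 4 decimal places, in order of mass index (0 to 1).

Answer: 3.8641 5.9904

Derivation:
Step 0: x=[3.0000 8.0000] v=[0.0000 0.0000]
Step 1: x=[3.0400 7.9200] v=[0.2000 -0.4000]
Step 2: x=[3.1168 7.7648] v=[0.3840 -0.7760]
Step 3: x=[3.2242 7.5437] v=[0.5371 -1.1056]
Step 4: x=[3.3535 7.2698] v=[0.6466 -1.3695]
Step 5: x=[3.4941 6.9592] v=[0.7029 -1.5528]
Step 6: x=[3.6341 6.6300] v=[0.7000 -1.6458]
Step 7: x=[3.7613 6.3010] v=[0.6362 -1.6450]
Step 8: x=[3.8641 5.9904] v=[0.5140 -1.5529]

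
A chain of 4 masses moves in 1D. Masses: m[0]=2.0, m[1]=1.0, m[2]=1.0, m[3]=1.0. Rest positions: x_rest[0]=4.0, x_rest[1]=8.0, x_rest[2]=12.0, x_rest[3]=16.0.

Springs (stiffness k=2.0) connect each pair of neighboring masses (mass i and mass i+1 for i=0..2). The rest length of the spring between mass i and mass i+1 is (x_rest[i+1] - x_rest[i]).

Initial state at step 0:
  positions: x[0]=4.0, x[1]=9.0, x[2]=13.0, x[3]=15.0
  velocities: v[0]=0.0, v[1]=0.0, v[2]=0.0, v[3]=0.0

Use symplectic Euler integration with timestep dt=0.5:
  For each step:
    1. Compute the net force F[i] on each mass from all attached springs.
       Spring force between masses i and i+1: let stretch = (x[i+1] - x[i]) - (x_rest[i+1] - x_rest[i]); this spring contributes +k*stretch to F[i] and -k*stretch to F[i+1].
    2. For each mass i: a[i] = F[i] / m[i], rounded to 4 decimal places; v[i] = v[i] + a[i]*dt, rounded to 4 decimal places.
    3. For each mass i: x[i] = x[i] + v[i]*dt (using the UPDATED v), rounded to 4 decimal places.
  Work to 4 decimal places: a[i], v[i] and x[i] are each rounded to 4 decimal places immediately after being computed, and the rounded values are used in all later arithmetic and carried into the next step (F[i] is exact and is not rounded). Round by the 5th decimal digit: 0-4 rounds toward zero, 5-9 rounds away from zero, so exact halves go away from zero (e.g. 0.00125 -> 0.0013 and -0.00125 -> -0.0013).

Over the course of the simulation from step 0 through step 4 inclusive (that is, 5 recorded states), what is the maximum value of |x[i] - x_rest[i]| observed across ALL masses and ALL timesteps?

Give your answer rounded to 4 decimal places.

Step 0: x=[4.0000 9.0000 13.0000 15.0000] v=[0.0000 0.0000 0.0000 0.0000]
Step 1: x=[4.2500 8.5000 12.0000 16.0000] v=[0.5000 -1.0000 -2.0000 2.0000]
Step 2: x=[4.5625 7.6250 11.2500 17.0000] v=[0.6250 -1.7500 -1.5000 2.0000]
Step 3: x=[4.6407 7.0313 11.5625 17.1250] v=[0.1563 -1.1875 0.6250 0.2500]
Step 4: x=[4.3165 7.5079 12.3907 16.4688] v=[-0.6484 0.9531 1.6563 -1.3125]
Max displacement = 1.1250

Answer: 1.1250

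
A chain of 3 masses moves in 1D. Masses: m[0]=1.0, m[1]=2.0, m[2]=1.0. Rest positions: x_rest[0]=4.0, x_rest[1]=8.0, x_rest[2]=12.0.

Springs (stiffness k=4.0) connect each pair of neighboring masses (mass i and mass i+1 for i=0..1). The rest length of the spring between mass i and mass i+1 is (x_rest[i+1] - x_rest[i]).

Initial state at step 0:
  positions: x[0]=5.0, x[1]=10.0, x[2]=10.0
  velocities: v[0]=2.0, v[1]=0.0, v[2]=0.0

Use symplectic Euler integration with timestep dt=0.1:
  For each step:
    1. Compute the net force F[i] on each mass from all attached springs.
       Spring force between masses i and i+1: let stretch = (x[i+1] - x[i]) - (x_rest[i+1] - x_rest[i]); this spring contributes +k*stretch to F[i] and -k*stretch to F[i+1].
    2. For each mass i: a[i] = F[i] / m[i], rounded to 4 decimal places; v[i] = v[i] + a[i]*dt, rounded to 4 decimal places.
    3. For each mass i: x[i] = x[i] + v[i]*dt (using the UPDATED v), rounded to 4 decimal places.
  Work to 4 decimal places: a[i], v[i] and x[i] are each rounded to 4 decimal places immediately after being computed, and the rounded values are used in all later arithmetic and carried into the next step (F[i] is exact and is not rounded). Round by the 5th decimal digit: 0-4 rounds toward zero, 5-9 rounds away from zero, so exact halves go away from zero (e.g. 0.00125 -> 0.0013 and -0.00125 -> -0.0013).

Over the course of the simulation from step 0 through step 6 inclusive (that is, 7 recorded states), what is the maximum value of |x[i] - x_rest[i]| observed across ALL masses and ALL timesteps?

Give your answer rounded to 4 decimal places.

Step 0: x=[5.0000 10.0000 10.0000] v=[2.0000 0.0000 0.0000]
Step 1: x=[5.2400 9.9000 10.1600] v=[2.4000 -1.0000 1.6000]
Step 2: x=[5.5064 9.7120 10.4696] v=[2.6640 -1.8800 3.0960]
Step 3: x=[5.7810 9.4550 10.9089] v=[2.7462 -2.5696 4.3930]
Step 4: x=[6.0426 9.1536 11.4500] v=[2.6158 -3.0136 5.4114]
Step 5: x=[6.2686 8.8360 12.0593] v=[2.2602 -3.1765 6.0928]
Step 6: x=[6.4373 8.5315 12.6997] v=[1.6872 -3.0453 6.4035]
Max displacement = 2.4373

Answer: 2.4373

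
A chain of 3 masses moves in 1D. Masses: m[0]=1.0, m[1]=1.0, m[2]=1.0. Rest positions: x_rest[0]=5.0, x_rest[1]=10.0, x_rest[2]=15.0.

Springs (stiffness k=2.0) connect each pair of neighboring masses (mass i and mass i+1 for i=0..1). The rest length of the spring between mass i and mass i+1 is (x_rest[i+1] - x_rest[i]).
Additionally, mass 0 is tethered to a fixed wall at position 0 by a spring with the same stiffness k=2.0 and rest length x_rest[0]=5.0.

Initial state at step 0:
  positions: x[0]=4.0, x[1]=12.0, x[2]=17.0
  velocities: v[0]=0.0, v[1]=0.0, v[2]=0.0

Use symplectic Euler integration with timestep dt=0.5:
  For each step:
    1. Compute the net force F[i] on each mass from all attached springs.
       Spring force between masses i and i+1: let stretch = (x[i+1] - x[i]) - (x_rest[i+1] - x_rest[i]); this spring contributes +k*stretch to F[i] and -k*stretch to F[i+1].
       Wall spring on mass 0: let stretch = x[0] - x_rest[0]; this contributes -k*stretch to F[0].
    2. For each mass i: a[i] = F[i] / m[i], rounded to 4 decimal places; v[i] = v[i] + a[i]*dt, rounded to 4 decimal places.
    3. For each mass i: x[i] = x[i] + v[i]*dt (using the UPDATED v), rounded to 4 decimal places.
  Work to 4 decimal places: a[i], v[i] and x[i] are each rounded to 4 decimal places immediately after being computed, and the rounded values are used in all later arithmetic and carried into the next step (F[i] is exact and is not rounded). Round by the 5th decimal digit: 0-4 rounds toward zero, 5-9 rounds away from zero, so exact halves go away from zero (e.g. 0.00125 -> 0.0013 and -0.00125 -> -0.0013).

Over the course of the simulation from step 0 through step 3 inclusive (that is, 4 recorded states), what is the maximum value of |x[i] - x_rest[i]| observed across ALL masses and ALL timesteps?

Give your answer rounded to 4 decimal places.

Step 0: x=[4.0000 12.0000 17.0000] v=[0.0000 0.0000 0.0000]
Step 1: x=[6.0000 10.5000 17.0000] v=[4.0000 -3.0000 0.0000]
Step 2: x=[7.2500 10.0000 16.2500] v=[2.5000 -1.0000 -1.5000]
Step 3: x=[6.2500 11.2500 14.8750] v=[-2.0000 2.5000 -2.7500]
Max displacement = 2.2500

Answer: 2.2500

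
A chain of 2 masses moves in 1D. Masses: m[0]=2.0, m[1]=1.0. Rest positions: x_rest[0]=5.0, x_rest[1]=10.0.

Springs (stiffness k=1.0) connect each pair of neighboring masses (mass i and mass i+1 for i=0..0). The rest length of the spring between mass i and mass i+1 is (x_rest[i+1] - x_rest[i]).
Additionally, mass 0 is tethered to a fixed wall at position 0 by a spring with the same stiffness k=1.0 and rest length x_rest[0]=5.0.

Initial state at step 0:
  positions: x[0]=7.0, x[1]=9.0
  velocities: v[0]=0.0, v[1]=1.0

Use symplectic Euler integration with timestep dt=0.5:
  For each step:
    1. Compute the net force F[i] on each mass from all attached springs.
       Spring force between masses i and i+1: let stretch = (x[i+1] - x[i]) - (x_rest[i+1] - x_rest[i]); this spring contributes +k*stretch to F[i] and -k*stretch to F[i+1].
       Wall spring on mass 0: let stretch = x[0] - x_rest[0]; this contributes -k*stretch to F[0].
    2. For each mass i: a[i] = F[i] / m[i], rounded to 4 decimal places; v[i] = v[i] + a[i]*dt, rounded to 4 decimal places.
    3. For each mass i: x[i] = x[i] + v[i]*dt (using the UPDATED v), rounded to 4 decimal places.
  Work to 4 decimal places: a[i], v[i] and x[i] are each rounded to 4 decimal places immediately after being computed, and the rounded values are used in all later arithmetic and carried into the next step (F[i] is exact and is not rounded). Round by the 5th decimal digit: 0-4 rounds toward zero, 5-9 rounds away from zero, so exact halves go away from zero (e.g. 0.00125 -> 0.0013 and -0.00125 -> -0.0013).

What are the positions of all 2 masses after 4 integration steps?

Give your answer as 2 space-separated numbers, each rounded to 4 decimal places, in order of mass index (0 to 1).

Step 0: x=[7.0000 9.0000] v=[0.0000 1.0000]
Step 1: x=[6.3750 10.2500] v=[-1.2500 2.5000]
Step 2: x=[5.4375 11.7813] v=[-1.8750 3.0625]
Step 3: x=[4.6133 12.9766] v=[-1.6484 2.3906]
Step 4: x=[4.2579 13.3311] v=[-0.7109 0.7090]

Answer: 4.2579 13.3311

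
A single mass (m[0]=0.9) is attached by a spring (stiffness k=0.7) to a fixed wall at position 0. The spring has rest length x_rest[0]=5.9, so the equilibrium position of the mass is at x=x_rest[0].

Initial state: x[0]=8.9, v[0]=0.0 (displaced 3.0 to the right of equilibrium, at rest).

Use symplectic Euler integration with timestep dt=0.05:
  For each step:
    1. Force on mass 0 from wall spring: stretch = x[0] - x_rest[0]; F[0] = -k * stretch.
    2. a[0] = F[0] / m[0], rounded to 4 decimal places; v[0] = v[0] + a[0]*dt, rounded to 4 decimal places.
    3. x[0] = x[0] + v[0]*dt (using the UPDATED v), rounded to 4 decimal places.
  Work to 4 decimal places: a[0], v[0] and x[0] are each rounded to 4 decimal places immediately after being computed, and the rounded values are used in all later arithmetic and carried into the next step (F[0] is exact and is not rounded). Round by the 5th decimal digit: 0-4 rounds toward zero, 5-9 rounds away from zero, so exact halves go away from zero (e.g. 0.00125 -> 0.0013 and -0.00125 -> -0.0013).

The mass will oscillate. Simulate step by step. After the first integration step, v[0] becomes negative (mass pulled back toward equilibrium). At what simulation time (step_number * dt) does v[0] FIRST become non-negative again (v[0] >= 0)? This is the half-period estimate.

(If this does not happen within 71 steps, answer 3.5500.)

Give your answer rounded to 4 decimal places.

Answer: 3.5500

Derivation:
Step 0: x=[8.9000] v=[0.0000]
Step 1: x=[8.8942] v=[-0.1167]
Step 2: x=[8.8825] v=[-0.2331]
Step 3: x=[8.8650] v=[-0.3491]
Step 4: x=[8.8418] v=[-0.4644]
Step 5: x=[8.8129] v=[-0.5788]
Step 6: x=[8.7783] v=[-0.6921]
Step 7: x=[8.7381] v=[-0.8040]
Step 8: x=[8.6924] v=[-0.9144]
Step 9: x=[8.6413] v=[-1.0230]
Step 10: x=[8.5848] v=[-1.1296]
Step 11: x=[8.5231] v=[-1.2340]
Step 12: x=[8.4563] v=[-1.3360]
Step 13: x=[8.3845] v=[-1.4354]
Step 14: x=[8.3079] v=[-1.5320]
Step 15: x=[8.2266] v=[-1.6256]
Step 16: x=[8.1408] v=[-1.7161]
Step 17: x=[8.0506] v=[-1.8032]
Step 18: x=[7.9563] v=[-1.8868]
Step 19: x=[7.8580] v=[-1.9668]
Step 20: x=[7.7559] v=[-2.0429]
Step 21: x=[7.6501] v=[-2.1151]
Step 22: x=[7.5409] v=[-2.1832]
Step 23: x=[7.4286] v=[-2.2470]
Step 24: x=[7.3133] v=[-2.3064]
Step 25: x=[7.1952] v=[-2.3614]
Step 26: x=[7.0746] v=[-2.4118]
Step 27: x=[6.9517] v=[-2.4575]
Step 28: x=[6.8268] v=[-2.4984]
Step 29: x=[6.7001] v=[-2.5344]
Step 30: x=[6.5718] v=[-2.5655]
Step 31: x=[6.4422] v=[-2.5916]
Step 32: x=[6.3116] v=[-2.6127]
Step 33: x=[6.1802] v=[-2.6287]
Step 34: x=[6.0482] v=[-2.6396]
Step 35: x=[5.9159] v=[-2.6454]
Step 36: x=[5.7836] v=[-2.6460]
Step 37: x=[5.6515] v=[-2.6415]
Step 38: x=[5.5199] v=[-2.6318]
Step 39: x=[5.3891] v=[-2.6170]
Step 40: x=[5.2592] v=[-2.5971]
Step 41: x=[5.1306] v=[-2.5722]
Step 42: x=[5.0035] v=[-2.5423]
Step 43: x=[4.8781] v=[-2.5074]
Step 44: x=[4.7547] v=[-2.4677]
Step 45: x=[4.6335] v=[-2.4232]
Step 46: x=[4.5148] v=[-2.3739]
Step 47: x=[4.3988] v=[-2.3200]
Step 48: x=[4.2857] v=[-2.2616]
Step 49: x=[4.1758] v=[-2.1988]
Step 50: x=[4.0692] v=[-2.1318]
Step 51: x=[3.9662] v=[-2.0606]
Step 52: x=[3.8669] v=[-1.9854]
Step 53: x=[3.7716] v=[-1.9063]
Step 54: x=[3.6804] v=[-1.8235]
Step 55: x=[3.5935] v=[-1.7372]
Step 56: x=[3.5111] v=[-1.6475]
Step 57: x=[3.4334] v=[-1.5546]
Step 58: x=[3.3605] v=[-1.4587]
Step 59: x=[3.2925] v=[-1.3599]
Step 60: x=[3.2296] v=[-1.2585]
Step 61: x=[3.1719] v=[-1.1547]
Step 62: x=[3.1195] v=[-1.0486]
Step 63: x=[3.0725] v=[-0.9405]
Step 64: x=[3.0310] v=[-0.8305]
Step 65: x=[2.9951] v=[-0.7189]
Step 66: x=[2.9648] v=[-0.6059]
Step 67: x=[2.9402] v=[-0.4918]
Step 68: x=[2.9214] v=[-0.3767]
Step 69: x=[2.9084] v=[-0.2609]
Step 70: x=[2.9012] v=[-0.1446]
Step 71: x=[2.8998] v=[-0.0280]
v[0] did not become non-negative within 71 steps; using fallback time=3.5500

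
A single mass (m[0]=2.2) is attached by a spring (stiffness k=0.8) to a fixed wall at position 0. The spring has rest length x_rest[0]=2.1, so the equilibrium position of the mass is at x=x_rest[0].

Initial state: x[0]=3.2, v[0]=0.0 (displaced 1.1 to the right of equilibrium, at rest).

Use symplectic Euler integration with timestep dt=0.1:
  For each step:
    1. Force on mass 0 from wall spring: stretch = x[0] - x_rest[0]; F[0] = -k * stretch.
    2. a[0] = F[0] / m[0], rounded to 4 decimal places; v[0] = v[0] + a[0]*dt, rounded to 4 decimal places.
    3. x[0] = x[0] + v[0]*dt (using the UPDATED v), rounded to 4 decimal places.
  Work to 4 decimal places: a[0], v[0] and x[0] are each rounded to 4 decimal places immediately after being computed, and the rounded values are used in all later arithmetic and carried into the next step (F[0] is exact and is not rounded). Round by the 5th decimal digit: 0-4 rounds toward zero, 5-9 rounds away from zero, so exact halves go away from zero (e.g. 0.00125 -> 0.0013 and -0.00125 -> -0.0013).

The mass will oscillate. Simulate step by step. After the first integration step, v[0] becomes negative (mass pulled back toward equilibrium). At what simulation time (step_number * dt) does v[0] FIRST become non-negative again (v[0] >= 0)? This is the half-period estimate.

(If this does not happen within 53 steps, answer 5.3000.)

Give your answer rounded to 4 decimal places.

Step 0: x=[3.2000] v=[0.0000]
Step 1: x=[3.1960] v=[-0.0400]
Step 2: x=[3.1880] v=[-0.0799]
Step 3: x=[3.1761] v=[-0.1195]
Step 4: x=[3.1602] v=[-0.1586]
Step 5: x=[3.1405] v=[-0.1972]
Step 6: x=[3.1170] v=[-0.2350]
Step 7: x=[3.0898] v=[-0.2720]
Step 8: x=[3.0590] v=[-0.3080]
Step 9: x=[3.0247] v=[-0.3429]
Step 10: x=[2.9871] v=[-0.3765]
Step 11: x=[2.9462] v=[-0.4088]
Step 12: x=[2.9022] v=[-0.4396]
Step 13: x=[2.8553] v=[-0.4688]
Step 14: x=[2.8057] v=[-0.4963]
Step 15: x=[2.7535] v=[-0.5220]
Step 16: x=[2.6989] v=[-0.5458]
Step 17: x=[2.6421] v=[-0.5676]
Step 18: x=[2.5834] v=[-0.5873]
Step 19: x=[2.5229] v=[-0.6049]
Step 20: x=[2.4609] v=[-0.6203]
Step 21: x=[2.3976] v=[-0.6334]
Step 22: x=[2.3332] v=[-0.6442]
Step 23: x=[2.2679] v=[-0.6527]
Step 24: x=[2.2020] v=[-0.6588]
Step 25: x=[2.1358] v=[-0.6625]
Step 26: x=[2.0694] v=[-0.6638]
Step 27: x=[2.0031] v=[-0.6627]
Step 28: x=[1.9372] v=[-0.6592]
Step 29: x=[1.8719] v=[-0.6533]
Step 30: x=[1.8074] v=[-0.6450]
Step 31: x=[1.7440] v=[-0.6344]
Step 32: x=[1.6819] v=[-0.6215]
Step 33: x=[1.6213] v=[-0.6063]
Step 34: x=[1.5624] v=[-0.5889]
Step 35: x=[1.5055] v=[-0.5694]
Step 36: x=[1.4507] v=[-0.5478]
Step 37: x=[1.3983] v=[-0.5242]
Step 38: x=[1.3484] v=[-0.4987]
Step 39: x=[1.3013] v=[-0.4714]
Step 40: x=[1.2571] v=[-0.4424]
Step 41: x=[1.2159] v=[-0.4118]
Step 42: x=[1.1779] v=[-0.3797]
Step 43: x=[1.1433] v=[-0.3462]
Step 44: x=[1.1122] v=[-0.3114]
Step 45: x=[1.0847] v=[-0.2755]
Step 46: x=[1.0608] v=[-0.2386]
Step 47: x=[1.0407] v=[-0.2008]
Step 48: x=[1.0245] v=[-0.1623]
Step 49: x=[1.0122] v=[-0.1232]
Step 50: x=[1.0038] v=[-0.0836]
Step 51: x=[0.9994] v=[-0.0437]
Step 52: x=[0.9990] v=[-0.0037]
Step 53: x=[1.0026] v=[0.0363]
First v>=0 after going negative at step 53, time=5.3000

Answer: 5.3000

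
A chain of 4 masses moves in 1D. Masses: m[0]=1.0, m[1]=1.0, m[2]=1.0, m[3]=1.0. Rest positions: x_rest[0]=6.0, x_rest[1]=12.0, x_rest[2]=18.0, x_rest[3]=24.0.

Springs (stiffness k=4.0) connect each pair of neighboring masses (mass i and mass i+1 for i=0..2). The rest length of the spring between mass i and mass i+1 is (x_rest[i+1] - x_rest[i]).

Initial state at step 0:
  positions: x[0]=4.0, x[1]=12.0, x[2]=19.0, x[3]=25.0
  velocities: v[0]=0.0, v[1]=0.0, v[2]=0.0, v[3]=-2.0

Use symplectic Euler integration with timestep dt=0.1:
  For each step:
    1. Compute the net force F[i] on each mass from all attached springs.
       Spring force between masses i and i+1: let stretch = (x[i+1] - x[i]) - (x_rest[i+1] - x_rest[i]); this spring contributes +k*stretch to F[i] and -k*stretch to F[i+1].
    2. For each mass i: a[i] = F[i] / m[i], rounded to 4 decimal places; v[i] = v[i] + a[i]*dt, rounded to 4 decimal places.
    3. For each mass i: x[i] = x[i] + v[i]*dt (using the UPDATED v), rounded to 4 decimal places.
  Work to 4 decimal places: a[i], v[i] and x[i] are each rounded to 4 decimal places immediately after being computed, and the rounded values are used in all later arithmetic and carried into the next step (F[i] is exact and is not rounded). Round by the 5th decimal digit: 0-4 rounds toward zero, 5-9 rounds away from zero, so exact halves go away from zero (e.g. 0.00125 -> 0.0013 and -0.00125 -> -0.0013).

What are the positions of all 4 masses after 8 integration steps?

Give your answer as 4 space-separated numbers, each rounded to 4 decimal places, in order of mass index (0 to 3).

Step 0: x=[4.0000 12.0000 19.0000 25.0000] v=[0.0000 0.0000 0.0000 -2.0000]
Step 1: x=[4.0800 11.9600 18.9600 24.8000] v=[0.8000 -0.4000 -0.4000 -2.0000]
Step 2: x=[4.2352 11.8848 18.8736 24.6064] v=[1.5520 -0.7520 -0.8640 -1.9360]
Step 3: x=[4.4564 11.7832 18.7370 24.4235] v=[2.2118 -1.0163 -1.3664 -1.8291]
Step 4: x=[4.7307 11.6667 18.5497 24.2531] v=[2.7425 -1.1655 -1.8733 -1.7037]
Step 5: x=[5.0424 11.5480 18.3152 24.0946] v=[3.1169 -1.1867 -2.3451 -1.5851]
Step 6: x=[5.3743 11.4398 18.0412 23.9449] v=[3.3191 -1.0821 -2.7402 -1.4969]
Step 7: x=[5.7088 11.3530 17.7393 23.7991] v=[3.3453 -0.8677 -3.0193 -1.4584]
Step 8: x=[6.0291 11.2959 17.4243 23.6509] v=[3.2030 -0.5709 -3.1499 -1.4823]

Answer: 6.0291 11.2959 17.4243 23.6509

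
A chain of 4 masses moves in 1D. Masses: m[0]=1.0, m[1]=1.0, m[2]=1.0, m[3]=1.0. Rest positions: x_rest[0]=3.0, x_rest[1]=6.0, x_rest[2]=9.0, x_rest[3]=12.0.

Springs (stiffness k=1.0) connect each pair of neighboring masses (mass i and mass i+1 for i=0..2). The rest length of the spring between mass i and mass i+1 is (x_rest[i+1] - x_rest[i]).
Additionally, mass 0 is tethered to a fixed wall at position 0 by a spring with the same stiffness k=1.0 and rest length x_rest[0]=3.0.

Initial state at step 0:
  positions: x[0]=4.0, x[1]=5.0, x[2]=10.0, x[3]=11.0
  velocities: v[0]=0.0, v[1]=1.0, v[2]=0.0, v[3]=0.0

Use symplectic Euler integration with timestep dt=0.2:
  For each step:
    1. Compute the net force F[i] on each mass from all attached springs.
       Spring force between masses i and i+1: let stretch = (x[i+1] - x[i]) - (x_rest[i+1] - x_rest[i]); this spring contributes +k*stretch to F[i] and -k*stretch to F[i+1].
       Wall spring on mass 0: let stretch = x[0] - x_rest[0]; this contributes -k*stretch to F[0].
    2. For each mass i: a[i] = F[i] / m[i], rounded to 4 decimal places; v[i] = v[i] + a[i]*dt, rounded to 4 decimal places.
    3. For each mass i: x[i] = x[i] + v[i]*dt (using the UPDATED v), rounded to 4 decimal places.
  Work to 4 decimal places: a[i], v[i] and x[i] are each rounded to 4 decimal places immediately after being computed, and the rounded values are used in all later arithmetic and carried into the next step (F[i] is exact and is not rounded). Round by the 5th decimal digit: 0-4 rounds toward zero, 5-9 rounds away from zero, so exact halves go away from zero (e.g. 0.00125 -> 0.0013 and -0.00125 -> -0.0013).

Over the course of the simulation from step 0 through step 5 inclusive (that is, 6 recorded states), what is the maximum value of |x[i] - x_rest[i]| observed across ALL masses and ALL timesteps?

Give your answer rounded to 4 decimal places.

Answer: 1.3708

Derivation:
Step 0: x=[4.0000 5.0000 10.0000 11.0000] v=[0.0000 1.0000 0.0000 0.0000]
Step 1: x=[3.8800 5.3600 9.8400 11.0800] v=[-0.6000 1.8000 -0.8000 0.4000]
Step 2: x=[3.6640 5.8400 9.5504 11.2304] v=[-1.0800 2.4000 -1.4480 0.7520]
Step 3: x=[3.3885 6.3814 9.1796 11.4336] v=[-1.3776 2.7069 -1.8541 1.0160]
Step 4: x=[3.0972 6.9150 8.7870 11.6666] v=[-1.4567 2.6680 -1.9629 1.1652]
Step 5: x=[2.8347 7.3708 8.4347 11.9045] v=[-1.3126 2.2788 -1.7614 1.1893]
Max displacement = 1.3708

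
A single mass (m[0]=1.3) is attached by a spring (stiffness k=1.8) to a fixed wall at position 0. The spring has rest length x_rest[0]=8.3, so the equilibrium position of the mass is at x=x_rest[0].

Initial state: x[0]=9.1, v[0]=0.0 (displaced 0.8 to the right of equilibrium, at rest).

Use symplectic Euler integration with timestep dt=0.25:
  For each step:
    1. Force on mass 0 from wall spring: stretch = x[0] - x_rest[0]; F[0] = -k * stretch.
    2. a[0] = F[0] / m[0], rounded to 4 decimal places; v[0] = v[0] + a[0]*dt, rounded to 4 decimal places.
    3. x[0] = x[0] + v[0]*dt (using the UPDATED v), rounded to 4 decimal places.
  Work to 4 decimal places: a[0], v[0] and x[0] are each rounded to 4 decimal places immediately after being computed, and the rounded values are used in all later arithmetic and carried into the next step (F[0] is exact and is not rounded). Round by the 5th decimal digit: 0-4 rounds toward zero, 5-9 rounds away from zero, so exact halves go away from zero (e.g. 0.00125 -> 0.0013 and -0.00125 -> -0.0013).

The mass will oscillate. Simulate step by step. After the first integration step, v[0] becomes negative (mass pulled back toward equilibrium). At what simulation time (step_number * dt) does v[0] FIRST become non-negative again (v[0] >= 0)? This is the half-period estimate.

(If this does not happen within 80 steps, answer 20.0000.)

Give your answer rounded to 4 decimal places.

Step 0: x=[9.1000] v=[0.0000]
Step 1: x=[9.0308] v=[-0.2769]
Step 2: x=[8.8983] v=[-0.5299]
Step 3: x=[8.7141] v=[-0.7370]
Step 4: x=[8.4940] v=[-0.8804]
Step 5: x=[8.2571] v=[-0.9476]
Step 6: x=[8.0239] v=[-0.9328]
Step 7: x=[7.8146] v=[-0.8372]
Step 8: x=[7.6473] v=[-0.6692]
Step 9: x=[7.5365] v=[-0.4433]
Step 10: x=[7.4918] v=[-0.1790]
Step 11: x=[7.5170] v=[0.1008]
First v>=0 after going negative at step 11, time=2.7500

Answer: 2.7500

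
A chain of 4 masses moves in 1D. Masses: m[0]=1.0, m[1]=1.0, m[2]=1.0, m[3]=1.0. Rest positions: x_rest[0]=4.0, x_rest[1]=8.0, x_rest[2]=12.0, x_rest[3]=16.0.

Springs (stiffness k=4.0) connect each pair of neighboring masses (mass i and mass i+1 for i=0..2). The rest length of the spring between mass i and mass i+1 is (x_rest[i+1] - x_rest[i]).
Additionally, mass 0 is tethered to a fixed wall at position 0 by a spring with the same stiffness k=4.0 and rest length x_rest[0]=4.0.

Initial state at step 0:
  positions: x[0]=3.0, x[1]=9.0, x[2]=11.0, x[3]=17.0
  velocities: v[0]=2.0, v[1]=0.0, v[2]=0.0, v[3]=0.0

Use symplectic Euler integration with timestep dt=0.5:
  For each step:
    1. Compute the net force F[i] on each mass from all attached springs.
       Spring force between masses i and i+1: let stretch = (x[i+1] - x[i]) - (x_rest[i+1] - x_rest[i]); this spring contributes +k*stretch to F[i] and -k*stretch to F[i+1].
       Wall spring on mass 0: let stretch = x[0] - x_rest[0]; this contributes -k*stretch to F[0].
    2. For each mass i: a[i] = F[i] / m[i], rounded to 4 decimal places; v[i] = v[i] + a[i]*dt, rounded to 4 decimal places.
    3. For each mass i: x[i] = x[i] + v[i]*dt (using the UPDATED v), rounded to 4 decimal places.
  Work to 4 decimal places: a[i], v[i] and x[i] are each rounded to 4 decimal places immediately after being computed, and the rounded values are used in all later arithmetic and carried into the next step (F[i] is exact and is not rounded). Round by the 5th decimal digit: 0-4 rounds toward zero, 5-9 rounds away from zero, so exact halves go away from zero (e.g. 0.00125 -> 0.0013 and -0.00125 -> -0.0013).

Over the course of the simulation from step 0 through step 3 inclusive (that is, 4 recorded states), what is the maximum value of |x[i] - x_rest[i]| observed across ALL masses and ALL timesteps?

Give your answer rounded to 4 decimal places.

Answer: 5.0000

Derivation:
Step 0: x=[3.0000 9.0000 11.0000 17.0000] v=[2.0000 0.0000 0.0000 0.0000]
Step 1: x=[7.0000 5.0000 15.0000 15.0000] v=[8.0000 -8.0000 8.0000 -4.0000]
Step 2: x=[2.0000 13.0000 9.0000 17.0000] v=[-10.0000 16.0000 -12.0000 4.0000]
Step 3: x=[6.0000 6.0000 15.0000 15.0000] v=[8.0000 -14.0000 12.0000 -4.0000]
Max displacement = 5.0000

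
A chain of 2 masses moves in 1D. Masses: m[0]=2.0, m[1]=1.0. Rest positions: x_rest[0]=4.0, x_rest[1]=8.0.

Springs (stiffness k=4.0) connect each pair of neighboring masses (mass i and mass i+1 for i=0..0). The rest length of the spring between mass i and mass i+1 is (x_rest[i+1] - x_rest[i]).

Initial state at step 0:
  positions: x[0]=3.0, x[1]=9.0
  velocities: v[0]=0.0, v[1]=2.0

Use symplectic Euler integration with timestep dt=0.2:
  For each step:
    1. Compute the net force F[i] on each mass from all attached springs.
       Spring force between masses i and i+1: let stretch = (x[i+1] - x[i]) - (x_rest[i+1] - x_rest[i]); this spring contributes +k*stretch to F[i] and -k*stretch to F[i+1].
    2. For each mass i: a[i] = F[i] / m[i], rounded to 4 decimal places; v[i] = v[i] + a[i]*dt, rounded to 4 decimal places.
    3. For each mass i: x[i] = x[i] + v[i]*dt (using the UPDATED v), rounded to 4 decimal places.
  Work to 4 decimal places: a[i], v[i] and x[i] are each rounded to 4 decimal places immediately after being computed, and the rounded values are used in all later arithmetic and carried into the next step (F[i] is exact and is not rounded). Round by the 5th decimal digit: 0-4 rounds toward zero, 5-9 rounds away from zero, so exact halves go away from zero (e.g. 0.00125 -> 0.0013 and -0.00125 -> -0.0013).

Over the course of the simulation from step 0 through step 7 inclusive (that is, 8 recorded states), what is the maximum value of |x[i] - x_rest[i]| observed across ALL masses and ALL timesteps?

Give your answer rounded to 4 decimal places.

Answer: 1.2678

Derivation:
Step 0: x=[3.0000 9.0000] v=[0.0000 2.0000]
Step 1: x=[3.1600 9.0800] v=[0.8000 0.4000]
Step 2: x=[3.4736 8.8528] v=[1.5680 -1.1360]
Step 3: x=[3.8975 8.4049] v=[2.1197 -2.2394]
Step 4: x=[4.3620 7.8758] v=[2.3227 -2.6453]
Step 5: x=[4.7876 7.4245] v=[2.1282 -2.2563]
Step 6: x=[5.1042 7.1913] v=[1.5830 -1.1658]
Step 7: x=[5.2678 7.2642] v=[0.8178 0.3645]
Max displacement = 1.2678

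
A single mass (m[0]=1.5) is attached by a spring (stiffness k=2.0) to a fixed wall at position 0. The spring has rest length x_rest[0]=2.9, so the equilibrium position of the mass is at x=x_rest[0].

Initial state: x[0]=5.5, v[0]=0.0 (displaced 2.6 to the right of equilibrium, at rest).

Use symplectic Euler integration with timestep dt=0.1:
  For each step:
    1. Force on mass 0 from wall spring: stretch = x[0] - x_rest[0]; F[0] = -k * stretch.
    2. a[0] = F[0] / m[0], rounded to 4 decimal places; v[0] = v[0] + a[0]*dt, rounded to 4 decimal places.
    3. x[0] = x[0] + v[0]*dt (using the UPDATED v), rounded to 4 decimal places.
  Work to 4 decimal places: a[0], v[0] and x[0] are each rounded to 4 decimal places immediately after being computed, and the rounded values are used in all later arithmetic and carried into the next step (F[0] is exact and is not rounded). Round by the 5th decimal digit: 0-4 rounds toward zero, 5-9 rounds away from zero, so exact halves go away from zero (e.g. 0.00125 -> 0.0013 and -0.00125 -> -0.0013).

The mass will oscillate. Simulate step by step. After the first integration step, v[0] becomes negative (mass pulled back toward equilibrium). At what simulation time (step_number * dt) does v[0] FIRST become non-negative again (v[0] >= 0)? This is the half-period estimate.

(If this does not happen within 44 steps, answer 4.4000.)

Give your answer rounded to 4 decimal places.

Step 0: x=[5.5000] v=[0.0000]
Step 1: x=[5.4653] v=[-0.3467]
Step 2: x=[5.3964] v=[-0.6887]
Step 3: x=[5.2942] v=[-1.0216]
Step 4: x=[5.1601] v=[-1.3408]
Step 5: x=[4.9959] v=[-1.6422]
Step 6: x=[4.8037] v=[-1.9217]
Step 7: x=[4.5862] v=[-2.1755]
Step 8: x=[4.3462] v=[-2.4003]
Step 9: x=[4.0869] v=[-2.5931]
Step 10: x=[3.8118] v=[-2.7514]
Step 11: x=[3.5245] v=[-2.8730]
Step 12: x=[3.2289] v=[-2.9563]
Step 13: x=[2.9289] v=[-3.0002]
Step 14: x=[2.6285] v=[-3.0041]
Step 15: x=[2.3317] v=[-2.9679]
Step 16: x=[2.0425] v=[-2.8921]
Step 17: x=[1.7647] v=[-2.7778]
Step 18: x=[1.5021] v=[-2.6264]
Step 19: x=[1.2581] v=[-2.4400]
Step 20: x=[1.0360] v=[-2.2211]
Step 21: x=[0.8387] v=[-1.9726]
Step 22: x=[0.6689] v=[-1.6978]
Step 23: x=[0.5289] v=[-1.4003]
Step 24: x=[0.4205] v=[-1.0842]
Step 25: x=[0.3451] v=[-0.7536]
Step 26: x=[0.3038] v=[-0.4130]
Step 27: x=[0.2971] v=[-0.0668]
Step 28: x=[0.3251] v=[0.2803]
First v>=0 after going negative at step 28, time=2.8000

Answer: 2.8000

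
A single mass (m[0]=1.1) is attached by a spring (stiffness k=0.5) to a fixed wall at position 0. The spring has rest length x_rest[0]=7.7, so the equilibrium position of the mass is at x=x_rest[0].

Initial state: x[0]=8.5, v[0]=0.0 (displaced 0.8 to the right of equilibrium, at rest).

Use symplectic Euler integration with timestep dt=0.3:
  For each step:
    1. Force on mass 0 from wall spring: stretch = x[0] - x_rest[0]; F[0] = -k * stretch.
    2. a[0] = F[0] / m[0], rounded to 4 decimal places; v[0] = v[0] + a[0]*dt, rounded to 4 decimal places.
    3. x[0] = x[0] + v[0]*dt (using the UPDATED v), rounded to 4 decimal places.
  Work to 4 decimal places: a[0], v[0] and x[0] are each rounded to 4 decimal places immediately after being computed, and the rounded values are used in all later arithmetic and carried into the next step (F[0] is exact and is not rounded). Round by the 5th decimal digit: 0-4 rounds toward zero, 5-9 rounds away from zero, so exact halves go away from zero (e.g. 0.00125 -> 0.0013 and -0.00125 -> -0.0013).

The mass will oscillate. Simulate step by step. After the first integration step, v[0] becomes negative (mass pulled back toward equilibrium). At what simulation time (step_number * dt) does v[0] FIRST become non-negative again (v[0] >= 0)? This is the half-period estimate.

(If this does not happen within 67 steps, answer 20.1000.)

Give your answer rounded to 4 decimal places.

Step 0: x=[8.5000] v=[0.0000]
Step 1: x=[8.4673] v=[-0.1091]
Step 2: x=[8.4032] v=[-0.2137]
Step 3: x=[8.3103] v=[-0.3096]
Step 4: x=[8.1925] v=[-0.3928]
Step 5: x=[8.0545] v=[-0.4600]
Step 6: x=[7.9020] v=[-0.5083]
Step 7: x=[7.7413] v=[-0.5358]
Step 8: x=[7.5789] v=[-0.5414]
Step 9: x=[7.4214] v=[-0.5249]
Step 10: x=[7.2753] v=[-0.4869]
Step 11: x=[7.1466] v=[-0.4290]
Step 12: x=[7.0405] v=[-0.3536]
Step 13: x=[6.9614] v=[-0.2637]
Step 14: x=[6.9125] v=[-0.1630]
Step 15: x=[6.8958] v=[-0.0556]
Step 16: x=[6.9120] v=[0.0541]
First v>=0 after going negative at step 16, time=4.8000

Answer: 4.8000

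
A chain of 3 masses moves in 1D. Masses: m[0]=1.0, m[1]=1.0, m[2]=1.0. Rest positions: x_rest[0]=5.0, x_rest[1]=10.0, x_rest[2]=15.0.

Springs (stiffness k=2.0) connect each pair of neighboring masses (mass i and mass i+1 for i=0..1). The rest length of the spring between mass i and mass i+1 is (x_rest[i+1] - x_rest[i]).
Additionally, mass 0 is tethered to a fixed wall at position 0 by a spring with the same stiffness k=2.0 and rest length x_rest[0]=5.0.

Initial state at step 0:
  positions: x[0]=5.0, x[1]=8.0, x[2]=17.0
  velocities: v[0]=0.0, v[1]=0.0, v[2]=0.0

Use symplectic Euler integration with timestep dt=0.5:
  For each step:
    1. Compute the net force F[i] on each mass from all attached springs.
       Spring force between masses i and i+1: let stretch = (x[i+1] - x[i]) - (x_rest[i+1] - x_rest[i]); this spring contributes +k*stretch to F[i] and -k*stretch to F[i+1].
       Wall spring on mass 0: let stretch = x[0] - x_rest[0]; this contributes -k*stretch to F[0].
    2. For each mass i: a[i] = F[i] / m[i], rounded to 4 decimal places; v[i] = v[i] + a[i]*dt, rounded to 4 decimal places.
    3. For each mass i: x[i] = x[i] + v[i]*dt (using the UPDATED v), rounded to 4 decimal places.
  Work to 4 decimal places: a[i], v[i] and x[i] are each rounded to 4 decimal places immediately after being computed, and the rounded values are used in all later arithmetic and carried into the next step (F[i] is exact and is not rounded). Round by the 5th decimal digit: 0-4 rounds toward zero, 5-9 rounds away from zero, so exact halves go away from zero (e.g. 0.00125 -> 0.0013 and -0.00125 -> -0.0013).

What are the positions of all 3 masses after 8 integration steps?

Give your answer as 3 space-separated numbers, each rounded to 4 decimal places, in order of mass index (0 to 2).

Step 0: x=[5.0000 8.0000 17.0000] v=[0.0000 0.0000 0.0000]
Step 1: x=[4.0000 11.0000 15.0000] v=[-2.0000 6.0000 -4.0000]
Step 2: x=[4.5000 12.5000 13.5000] v=[1.0000 3.0000 -3.0000]
Step 3: x=[6.7500 10.5000 14.0000] v=[4.5000 -4.0000 1.0000]
Step 4: x=[7.5000 8.3750 15.2500] v=[1.5000 -4.2500 2.5000]
Step 5: x=[4.9375 9.2500 15.5625] v=[-5.1250 1.7500 0.6250]
Step 6: x=[2.0625 11.1250 15.2188] v=[-5.7500 3.7500 -0.6875]
Step 7: x=[2.6875 10.5157 15.3282] v=[1.2500 -1.2187 0.2187]
Step 8: x=[5.8829 8.3985 15.5313] v=[6.3907 -4.2344 0.4062]

Answer: 5.8829 8.3985 15.5313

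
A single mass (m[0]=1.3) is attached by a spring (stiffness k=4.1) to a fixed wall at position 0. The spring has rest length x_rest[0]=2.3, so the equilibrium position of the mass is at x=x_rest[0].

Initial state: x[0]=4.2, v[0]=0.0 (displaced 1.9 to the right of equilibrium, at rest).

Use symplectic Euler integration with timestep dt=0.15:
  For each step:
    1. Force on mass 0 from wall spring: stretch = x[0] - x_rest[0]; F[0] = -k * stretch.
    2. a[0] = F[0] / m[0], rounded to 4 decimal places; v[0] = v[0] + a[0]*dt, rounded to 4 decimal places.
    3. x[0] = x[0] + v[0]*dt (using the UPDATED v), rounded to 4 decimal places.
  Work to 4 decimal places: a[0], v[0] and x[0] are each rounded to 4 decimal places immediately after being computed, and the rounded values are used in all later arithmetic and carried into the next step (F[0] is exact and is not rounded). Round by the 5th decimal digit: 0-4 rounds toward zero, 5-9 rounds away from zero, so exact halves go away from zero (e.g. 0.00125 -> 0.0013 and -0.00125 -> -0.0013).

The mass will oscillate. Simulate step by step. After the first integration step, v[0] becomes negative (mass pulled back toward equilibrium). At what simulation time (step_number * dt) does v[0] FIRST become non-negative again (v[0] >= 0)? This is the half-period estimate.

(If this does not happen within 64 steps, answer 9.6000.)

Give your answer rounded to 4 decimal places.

Step 0: x=[4.2000] v=[0.0000]
Step 1: x=[4.0652] v=[-0.8988]
Step 2: x=[3.8051] v=[-1.7339]
Step 3: x=[3.4382] v=[-2.4459]
Step 4: x=[2.9905] v=[-2.9844]
Step 5: x=[2.4938] v=[-3.3111]
Step 6: x=[1.9834] v=[-3.4028]
Step 7: x=[1.4955] v=[-3.2530]
Step 8: x=[1.0646] v=[-2.8724]
Step 9: x=[0.7214] v=[-2.2880]
Step 10: x=[0.4902] v=[-1.5412]
Step 11: x=[0.3875] v=[-0.6850]
Step 12: x=[0.4205] v=[0.2198]
First v>=0 after going negative at step 12, time=1.8000

Answer: 1.8000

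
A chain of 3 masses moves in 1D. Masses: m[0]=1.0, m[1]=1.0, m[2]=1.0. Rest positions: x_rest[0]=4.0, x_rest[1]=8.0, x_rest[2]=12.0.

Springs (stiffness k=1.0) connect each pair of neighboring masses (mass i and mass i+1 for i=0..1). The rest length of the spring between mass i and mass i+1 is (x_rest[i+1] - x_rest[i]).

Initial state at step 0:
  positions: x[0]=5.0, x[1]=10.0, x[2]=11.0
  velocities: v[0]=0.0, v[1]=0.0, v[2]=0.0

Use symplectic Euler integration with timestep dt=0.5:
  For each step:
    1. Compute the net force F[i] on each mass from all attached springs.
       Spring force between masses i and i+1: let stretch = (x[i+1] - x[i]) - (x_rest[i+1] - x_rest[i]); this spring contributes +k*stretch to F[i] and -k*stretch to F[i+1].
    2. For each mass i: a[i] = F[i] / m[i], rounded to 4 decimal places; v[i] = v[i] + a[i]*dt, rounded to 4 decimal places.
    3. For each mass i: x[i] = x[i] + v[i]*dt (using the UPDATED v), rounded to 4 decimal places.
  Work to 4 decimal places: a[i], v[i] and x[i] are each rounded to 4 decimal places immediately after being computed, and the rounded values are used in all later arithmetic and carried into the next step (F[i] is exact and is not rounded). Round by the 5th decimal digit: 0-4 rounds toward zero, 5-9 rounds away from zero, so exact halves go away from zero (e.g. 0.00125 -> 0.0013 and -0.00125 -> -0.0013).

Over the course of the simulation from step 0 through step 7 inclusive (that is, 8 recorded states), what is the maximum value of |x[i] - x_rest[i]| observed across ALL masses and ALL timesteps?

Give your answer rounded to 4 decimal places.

Answer: 2.0087

Derivation:
Step 0: x=[5.0000 10.0000 11.0000] v=[0.0000 0.0000 0.0000]
Step 1: x=[5.2500 9.0000 11.7500] v=[0.5000 -2.0000 1.5000]
Step 2: x=[5.4375 7.7500 12.8125] v=[0.3750 -2.5000 2.1250]
Step 3: x=[5.2031 7.1875 13.6094] v=[-0.4688 -1.1250 1.5938]
Step 4: x=[4.4648 7.7344 13.8009] v=[-1.4766 1.0938 0.3829]
Step 5: x=[3.5439 8.9806 13.4757] v=[-1.8418 2.4923 -0.6504]
Step 6: x=[2.9822 9.9914 13.0267] v=[-1.1235 2.0215 -0.8980]
Step 7: x=[3.1728 10.0087 12.8189] v=[0.3811 0.0346 -0.4157]
Max displacement = 2.0087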